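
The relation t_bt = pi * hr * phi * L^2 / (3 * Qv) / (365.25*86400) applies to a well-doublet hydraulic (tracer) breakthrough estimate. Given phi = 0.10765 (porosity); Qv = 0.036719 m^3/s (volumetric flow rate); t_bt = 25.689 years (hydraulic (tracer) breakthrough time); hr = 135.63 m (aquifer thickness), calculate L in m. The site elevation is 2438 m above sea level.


L = sqrt(t_bt*365.25*86400*3*Qv / (pi*hr*phi))
L = sqrt(25.689*365.25*86400*3*0.036719 / (pi*135.63*0.10765))
L = 1395.3 m


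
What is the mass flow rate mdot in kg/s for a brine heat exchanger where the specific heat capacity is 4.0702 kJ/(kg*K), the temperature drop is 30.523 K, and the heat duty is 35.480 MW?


mdot = Q * 1000 / (cp * dT)
mdot = 35.480 * 1000 / (4.0702 * 30.523)
mdot = 285.59 kg/s


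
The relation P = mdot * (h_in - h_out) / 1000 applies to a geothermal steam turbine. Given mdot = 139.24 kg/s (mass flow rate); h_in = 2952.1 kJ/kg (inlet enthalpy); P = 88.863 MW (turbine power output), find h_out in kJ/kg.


h_out = h_in - P * 1000 / mdot
h_out = 2952.1 - 88.863 * 1000 / 139.24
h_out = 2313.9 kJ/kg


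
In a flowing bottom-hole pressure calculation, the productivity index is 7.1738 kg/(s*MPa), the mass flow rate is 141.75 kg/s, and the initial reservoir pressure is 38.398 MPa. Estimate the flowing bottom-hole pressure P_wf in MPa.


P_wf = P_i - mdot / PI
P_wf = 38.398 - 141.75 / 7.1738
P_wf = 18.639 MPa


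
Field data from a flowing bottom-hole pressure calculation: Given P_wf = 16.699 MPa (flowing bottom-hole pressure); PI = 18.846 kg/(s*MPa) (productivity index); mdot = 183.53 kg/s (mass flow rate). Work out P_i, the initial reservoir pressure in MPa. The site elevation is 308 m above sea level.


P_i = P_wf + mdot / PI
P_i = 16.699 + 183.53 / 18.846
P_i = 26.437 MPa


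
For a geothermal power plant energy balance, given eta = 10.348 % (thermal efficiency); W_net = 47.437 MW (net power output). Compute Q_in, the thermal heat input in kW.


Q_in = W_net / (eta / 100)
Q_in = 47.437 / (10.348 / 100)
Q_in = 458.4171 MW
Convert: 458.4171 MW * 1000.0 = 4.5842e+05 kW
Q_in = 4.5842e+05 kW


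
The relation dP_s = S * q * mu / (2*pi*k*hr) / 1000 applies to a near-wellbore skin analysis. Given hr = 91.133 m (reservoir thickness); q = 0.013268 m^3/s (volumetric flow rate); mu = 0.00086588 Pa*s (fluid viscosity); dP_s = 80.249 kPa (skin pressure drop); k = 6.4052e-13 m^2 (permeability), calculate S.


S = dP_s * 1000 * 2*pi*k*hr / (q*mu)
S = 80.249 * 1000 * 2*pi*6.4052e-13*91.133 / (0.013268*0.00086588)
S = 2.5619


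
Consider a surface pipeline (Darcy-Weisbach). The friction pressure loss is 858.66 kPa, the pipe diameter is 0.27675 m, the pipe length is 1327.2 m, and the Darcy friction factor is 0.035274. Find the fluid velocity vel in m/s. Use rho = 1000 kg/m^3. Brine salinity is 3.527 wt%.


vel = sqrt(dP*1000*2*D / (f*L*rho))
vel = sqrt(858.66*1000*2*0.27675 / (0.035274*1327.2*1000))
vel = 3.1862 m/s


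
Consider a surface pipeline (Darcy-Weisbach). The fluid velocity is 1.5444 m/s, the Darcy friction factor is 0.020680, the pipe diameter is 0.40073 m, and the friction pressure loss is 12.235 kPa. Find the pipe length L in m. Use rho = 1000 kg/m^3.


L = dP*1000*D / (f*rho*vel^2/2)
L = 12.235*1000*0.40073 / (0.020680*1000*1.5444^2/2)
L = 198.80 m


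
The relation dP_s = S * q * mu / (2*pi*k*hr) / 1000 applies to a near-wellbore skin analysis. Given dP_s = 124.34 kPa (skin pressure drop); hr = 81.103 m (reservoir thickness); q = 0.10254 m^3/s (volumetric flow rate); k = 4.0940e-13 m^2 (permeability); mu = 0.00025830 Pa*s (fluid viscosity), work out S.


S = dP_s * 1000 * 2*pi*k*hr / (q*mu)
S = 124.34 * 1000 * 2*pi*4.0940e-13*81.103 / (0.10254*0.00025830)
S = 0.97939


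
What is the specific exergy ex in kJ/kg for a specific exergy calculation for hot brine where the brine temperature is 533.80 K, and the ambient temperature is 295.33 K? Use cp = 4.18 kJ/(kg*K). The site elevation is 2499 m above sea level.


ex = cp * ((T_b - T_0) - T_0 * ln(T_b/T_0))
ex = 4.18 * ((533.80 - 295.33) - 295.33 * ln(533.80/295.33))
ex = 266.08 kJ/kg


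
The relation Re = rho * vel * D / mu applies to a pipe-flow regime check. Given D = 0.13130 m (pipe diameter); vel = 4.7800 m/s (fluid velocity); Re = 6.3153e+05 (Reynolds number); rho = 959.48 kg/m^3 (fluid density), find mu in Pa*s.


mu = rho * vel * D / Re
mu = 959.48 * 4.7800 * 0.13130 / 6.3153e+05
mu = 0.00095353 Pa*s


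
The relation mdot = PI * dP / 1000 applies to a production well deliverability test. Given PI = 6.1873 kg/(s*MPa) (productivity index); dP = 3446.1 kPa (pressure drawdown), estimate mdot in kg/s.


mdot = PI * dP / 1000
mdot = 6.1873 * 3446.1 / 1000
mdot = 21.322 kg/s


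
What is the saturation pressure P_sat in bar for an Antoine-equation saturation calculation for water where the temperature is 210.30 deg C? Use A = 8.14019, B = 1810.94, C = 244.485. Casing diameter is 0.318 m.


P_sat = 10^(A - B/(C + T)) / 760 * 0.101325
P_sat = 10^(8.14019 - 1810.94/(244.485 + 210.30)) / 760 * 0.101325
P_sat = 1.919215 MPa
Convert: 1.919215 MPa * 10.0 = 19.192 bar
P_sat = 19.192 bar


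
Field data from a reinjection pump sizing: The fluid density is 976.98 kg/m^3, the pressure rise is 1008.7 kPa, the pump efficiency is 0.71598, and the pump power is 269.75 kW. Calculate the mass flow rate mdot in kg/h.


mdot = P_pump * rho * eta / dP
mdot = 269.75 * 976.98 * 0.71598 / 1008.7
mdot = 187.0622 kg/s
Convert: 187.0622 kg/s * 3600.0 = 6.7342e+05 kg/h
mdot = 6.7342e+05 kg/h


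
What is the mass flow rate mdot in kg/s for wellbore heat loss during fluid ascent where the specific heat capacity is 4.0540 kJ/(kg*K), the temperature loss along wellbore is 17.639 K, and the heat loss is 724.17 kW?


mdot = Q_loss / (cp * dT)
mdot = 724.17 / (4.0540 * 17.639)
mdot = 10.127 kg/s


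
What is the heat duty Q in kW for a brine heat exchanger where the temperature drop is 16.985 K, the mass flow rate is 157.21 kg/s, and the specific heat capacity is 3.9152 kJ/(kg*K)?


Q = mdot * cp * dT / 1000
Q = 157.21 * 3.9152 * 16.985 / 1000
Q = 10.45441 MW
Convert: 10.45441 MW * 1000.0 = 10454 kW
Q = 10454 kW


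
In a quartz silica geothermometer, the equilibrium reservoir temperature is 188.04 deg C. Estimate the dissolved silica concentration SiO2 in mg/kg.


SiO2 = 10^(5.19 - 1309/(T_eq + 273.15))
SiO2 = 10^(5.19 - 1309/(188.04 + 273.15))
SiO2 = 224.75 mg/kg


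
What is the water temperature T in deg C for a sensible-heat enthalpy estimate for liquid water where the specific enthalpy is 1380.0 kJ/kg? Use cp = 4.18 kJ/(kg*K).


T = h / cp
T = 1380.0 / 4.18
T = 330.14 deg C


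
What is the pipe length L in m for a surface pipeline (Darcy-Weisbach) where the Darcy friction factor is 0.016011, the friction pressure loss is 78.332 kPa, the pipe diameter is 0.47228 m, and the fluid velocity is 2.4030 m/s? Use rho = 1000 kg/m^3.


L = dP*1000*D / (f*rho*vel^2/2)
L = 78.332*1000*0.47228 / (0.016011*1000*2.4030^2/2)
L = 800.28 m


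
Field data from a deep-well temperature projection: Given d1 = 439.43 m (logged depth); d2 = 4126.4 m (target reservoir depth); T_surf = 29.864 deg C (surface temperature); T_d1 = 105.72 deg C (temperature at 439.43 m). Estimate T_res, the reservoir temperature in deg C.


Step 1: grad = (T_d1 - T_surf)/d1 * 1000 = (105.72 - 29.864)/439.43 * 1000 = 172.6236 deg C/km
Step 2: T_res = T_surf + grad*d2/1000 = 29.864 + 172.6236*4126.4/1000 = 742.18 deg C
T_res = 742.18 deg C


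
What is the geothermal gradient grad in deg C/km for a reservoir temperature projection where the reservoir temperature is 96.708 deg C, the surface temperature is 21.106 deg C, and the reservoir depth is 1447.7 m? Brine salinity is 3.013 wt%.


grad = (T_res - T_surf) / d * 1000
grad = (96.708 - 21.106) / 1447.7 * 1000
grad = 52.222 deg C/km


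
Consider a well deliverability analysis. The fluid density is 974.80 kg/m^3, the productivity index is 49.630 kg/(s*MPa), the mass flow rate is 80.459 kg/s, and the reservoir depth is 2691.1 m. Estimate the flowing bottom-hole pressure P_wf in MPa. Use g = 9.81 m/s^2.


Step 1: P_i = rho*g*h/1e6 = 974.8*9.81*2691.1/1e6 = 25.73442 MPa
Step 2: P_wf = P_i - mdot/PI = 25.73442 - 80.459/49.63 = 24.113 MPa
P_wf = 24.113 MPa


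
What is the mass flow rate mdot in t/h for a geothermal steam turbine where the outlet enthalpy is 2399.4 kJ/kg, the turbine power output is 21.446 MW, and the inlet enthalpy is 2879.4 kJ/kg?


mdot = P * 1000 / (h_in - h_out)
mdot = 21.446 * 1000 / (2879.4 - 2399.4)
mdot = 44.67917 kg/s
Convert: 44.67917 kg/s * 3.6 = 160.85 t/h
mdot = 160.85 t/h


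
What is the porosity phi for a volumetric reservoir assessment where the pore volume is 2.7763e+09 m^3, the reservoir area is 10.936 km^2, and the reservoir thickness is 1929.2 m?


phi = Vp / (A * 1e6 * hr)
phi = 2.7763e+09 / (10.936 * 1e6 * 1929.2)
phi = 0.13159


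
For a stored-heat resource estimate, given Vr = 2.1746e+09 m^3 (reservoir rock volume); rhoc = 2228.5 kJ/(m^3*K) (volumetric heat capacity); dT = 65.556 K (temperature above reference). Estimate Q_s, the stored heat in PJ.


Q_s = Vr * rhoc * dT / 1e12
Q_s = 2.1746e+09 * 2228.5 * 65.556 / 1e12
Q_s = 317.69 PJ


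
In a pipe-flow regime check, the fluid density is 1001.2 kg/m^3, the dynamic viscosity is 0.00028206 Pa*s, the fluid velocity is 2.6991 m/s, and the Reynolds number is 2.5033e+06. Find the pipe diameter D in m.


D = Re * mu / (rho * vel)
D = 2.5033e+06 * 0.00028206 / (1001.2 * 2.6991)
D = 0.26129 m


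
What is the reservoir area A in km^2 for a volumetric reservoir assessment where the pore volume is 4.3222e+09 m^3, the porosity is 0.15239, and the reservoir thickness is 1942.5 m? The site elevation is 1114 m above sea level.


A = Vp / (1e6 * hr * phi)
A = 4.3222e+09 / (1e6 * 1942.5 * 0.15239)
A = 14.601 km^2


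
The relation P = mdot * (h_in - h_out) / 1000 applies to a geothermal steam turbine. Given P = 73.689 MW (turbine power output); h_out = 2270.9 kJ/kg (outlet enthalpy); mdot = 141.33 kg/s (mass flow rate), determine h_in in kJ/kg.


h_in = h_out + P * 1000 / mdot
h_in = 2270.9 + 73.689 * 1000 / 141.33
h_in = 2792.3 kJ/kg


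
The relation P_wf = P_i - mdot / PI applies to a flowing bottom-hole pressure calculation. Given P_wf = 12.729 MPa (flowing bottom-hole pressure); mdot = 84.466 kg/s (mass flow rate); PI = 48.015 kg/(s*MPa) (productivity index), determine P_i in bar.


P_i = P_wf + mdot / PI
P_i = 12.729 + 84.466 / 48.015
P_i = 14.48816 MPa
Convert: 14.48816 MPa * 10.0 = 144.88 bar
P_i = 144.88 bar


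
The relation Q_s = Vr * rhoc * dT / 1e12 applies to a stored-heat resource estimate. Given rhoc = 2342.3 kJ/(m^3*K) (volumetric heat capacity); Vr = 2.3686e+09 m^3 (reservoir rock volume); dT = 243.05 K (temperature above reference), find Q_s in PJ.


Q_s = Vr * rhoc * dT / 1e12
Q_s = 2.3686e+09 * 2342.3 * 243.05 / 1e12
Q_s = 1348.4 PJ


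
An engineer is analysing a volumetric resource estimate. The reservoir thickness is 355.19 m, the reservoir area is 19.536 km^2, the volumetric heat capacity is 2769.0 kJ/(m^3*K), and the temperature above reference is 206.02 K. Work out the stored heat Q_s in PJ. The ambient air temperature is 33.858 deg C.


Step 1: Vr = A*1e6*hr = 19.536*1e6*355.19 = 6.938992e+09 m^3
Step 2: Q_s = Vr*rhoc*dT/1e12 = 6.938992e+09*2769.0*206.02/1e12 = 3958.5 PJ
Q_s = 3958.5 PJ


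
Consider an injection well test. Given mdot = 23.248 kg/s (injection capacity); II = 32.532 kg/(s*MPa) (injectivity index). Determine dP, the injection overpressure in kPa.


dP = mdot * 1000 / II
dP = 23.248 * 1000 / 32.532
dP = 714.62 kPa


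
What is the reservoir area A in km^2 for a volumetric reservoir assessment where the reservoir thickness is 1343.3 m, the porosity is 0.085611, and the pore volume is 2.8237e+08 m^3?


A = Vp / (1e6 * hr * phi)
A = 2.8237e+08 / (1e6 * 1343.3 * 0.085611)
A = 2.4554 km^2


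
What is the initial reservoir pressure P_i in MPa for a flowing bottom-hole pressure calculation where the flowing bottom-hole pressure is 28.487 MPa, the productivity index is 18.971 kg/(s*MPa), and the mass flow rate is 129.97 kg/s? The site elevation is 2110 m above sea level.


P_i = P_wf + mdot / PI
P_i = 28.487 + 129.97 / 18.971
P_i = 35.338 MPa


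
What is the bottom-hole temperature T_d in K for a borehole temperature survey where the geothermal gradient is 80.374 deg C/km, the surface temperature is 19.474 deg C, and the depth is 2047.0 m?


T_d = T_surf + grad * d / 1000
T_d = 19.474 + 80.374 * 2047.0 / 1000
T_d = 183.9996 deg C
Convert to K: 183.9996 + 273.15 = 457.15 K
T_d = 457.15 K


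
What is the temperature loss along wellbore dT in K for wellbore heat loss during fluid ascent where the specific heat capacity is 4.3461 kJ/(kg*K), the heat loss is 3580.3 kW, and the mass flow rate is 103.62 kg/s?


dT = Q_loss / (mdot * cp)
dT = 3580.3 / (103.62 * 4.3461)
dT = 7.9502 K


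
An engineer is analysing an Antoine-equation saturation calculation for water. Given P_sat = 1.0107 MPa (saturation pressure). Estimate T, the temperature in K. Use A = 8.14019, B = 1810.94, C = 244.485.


T = B / (A - log10(P_sat * 760 / 0.101325)) - C
T = 1810.94 / (8.14019 - log10(1.0107 * 760 / 0.101325)) - 244.485
T = 180.5713 deg C
Convert to K: 180.5713 + 273.15 = 453.72 K
T = 453.72 K


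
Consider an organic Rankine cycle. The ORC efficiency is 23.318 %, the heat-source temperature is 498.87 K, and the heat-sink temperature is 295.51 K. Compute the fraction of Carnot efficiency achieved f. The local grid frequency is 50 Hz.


f = (eta_orc/100) / (1 - Tc/Th)
f = (23.318/100) / (1 - 295.51/498.87)
f = 0.57202


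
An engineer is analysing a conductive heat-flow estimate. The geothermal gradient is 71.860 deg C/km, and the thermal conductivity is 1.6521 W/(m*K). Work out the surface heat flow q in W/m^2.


q = k * grad / 1000
q = 1.6521 * 71.860 / 1000
q = 0.11872 W/m^2


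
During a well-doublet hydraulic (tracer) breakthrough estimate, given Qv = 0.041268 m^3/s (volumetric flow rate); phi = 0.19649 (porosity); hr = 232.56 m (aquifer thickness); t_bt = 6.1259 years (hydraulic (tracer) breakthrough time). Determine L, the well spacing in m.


L = sqrt(t_bt*365.25*86400*3*Qv / (pi*hr*phi))
L = sqrt(6.1259*365.25*86400*3*0.041268 / (pi*232.56*0.19649))
L = 408.31 m


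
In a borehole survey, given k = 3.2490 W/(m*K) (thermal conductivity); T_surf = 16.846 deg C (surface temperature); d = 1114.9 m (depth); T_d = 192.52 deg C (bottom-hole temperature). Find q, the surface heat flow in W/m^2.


Step 1: grad = (T_d - T_surf)/d * 1000 = (192.52 - 16.846)/1114.9 * 1000 = 157.5693 deg C/km
Step 2: q = k * grad / 1000 = 3.249 * 157.5693 / 1000 = 0.51194 W/m^2
q = 0.51194 W/m^2


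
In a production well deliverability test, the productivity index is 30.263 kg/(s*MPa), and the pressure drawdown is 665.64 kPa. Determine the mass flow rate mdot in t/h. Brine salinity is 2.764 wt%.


mdot = PI * dP / 1000
mdot = 30.263 * 665.64 / 1000
mdot = 20.14426 kg/s
Convert: 20.14426 kg/s * 3.6 = 72.519 t/h
mdot = 72.519 t/h


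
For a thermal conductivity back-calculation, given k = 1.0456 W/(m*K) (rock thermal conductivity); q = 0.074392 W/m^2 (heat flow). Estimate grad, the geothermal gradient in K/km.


grad = q / k * 1000
grad = 0.074392 / 1.0456 * 1000
grad = 71.14767 deg C/km
Convert: 71.14767 deg C/km * 1.0 = 71.148 K/km
grad = 71.148 K/km


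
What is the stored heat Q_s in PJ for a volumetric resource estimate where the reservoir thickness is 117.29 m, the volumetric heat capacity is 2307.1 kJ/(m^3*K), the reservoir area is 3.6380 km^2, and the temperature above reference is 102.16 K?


Step 1: Vr = A*1e6*hr = 3.638*1e6*117.29 = 4.267010e+08 m^3
Step 2: Q_s = Vr*rhoc*dT/1e12 = 4.267010e+08*2307.1*102.16/1e12 = 100.57 PJ
Q_s = 100.57 PJ


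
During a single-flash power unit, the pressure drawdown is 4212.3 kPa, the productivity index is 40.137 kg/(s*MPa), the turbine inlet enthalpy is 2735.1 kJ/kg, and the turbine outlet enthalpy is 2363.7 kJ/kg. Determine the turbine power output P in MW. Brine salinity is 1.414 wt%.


Step 1: mdot = PI * dP / 1000 = 40.137 * 4212.3 / 1000 = 169.0691 kg/s
Step 2: P = mdot*(h_in - h_out)/1000 = 169.0691*(2735.1 - 2363.7)/1000 = 62.792 MW
P = 62.792 MW


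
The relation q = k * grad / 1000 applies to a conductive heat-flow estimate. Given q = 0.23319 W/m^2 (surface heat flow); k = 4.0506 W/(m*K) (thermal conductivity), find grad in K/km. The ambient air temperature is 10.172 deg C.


grad = q * 1000 / k
grad = 0.23319 * 1000 / 4.0506
grad = 57.56925 deg C/km
Convert: 57.56925 deg C/km * 1.0 = 57.569 K/km
grad = 57.569 K/km


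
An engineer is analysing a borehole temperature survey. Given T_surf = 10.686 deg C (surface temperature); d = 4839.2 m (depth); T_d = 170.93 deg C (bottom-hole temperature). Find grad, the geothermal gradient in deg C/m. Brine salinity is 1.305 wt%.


grad = (T_d - T_surf) / d * 1000
grad = (170.93 - 10.686) / 4839.2 * 1000
grad = 33.11374 deg C/km
Convert: 33.11374 deg C/km * 0.001 = 0.033114 deg C/m
grad = 0.033114 deg C/m


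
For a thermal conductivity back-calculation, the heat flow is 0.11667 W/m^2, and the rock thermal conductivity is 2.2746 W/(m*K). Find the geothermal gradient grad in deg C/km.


grad = q / k * 1000
grad = 0.11667 / 2.2746 * 1000
grad = 51.293 deg C/km


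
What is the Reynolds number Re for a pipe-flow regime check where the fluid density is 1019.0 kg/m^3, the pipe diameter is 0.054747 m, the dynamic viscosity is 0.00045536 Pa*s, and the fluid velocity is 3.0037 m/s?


Re = rho * vel * D / mu
Re = 1019.0 * 3.0037 * 0.054747 / 0.00045536
Re = 3.6799e+05


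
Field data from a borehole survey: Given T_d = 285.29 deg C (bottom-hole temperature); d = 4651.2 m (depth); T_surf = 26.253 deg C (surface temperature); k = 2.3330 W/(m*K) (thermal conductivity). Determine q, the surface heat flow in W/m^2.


Step 1: grad = (T_d - T_surf)/d * 1000 = (285.29 - 26.253)/4651.2 * 1000 = 55.69251 deg C/km
Step 2: q = k * grad / 1000 = 2.333 * 55.69251 / 1000 = 0.12993 W/m^2
q = 0.12993 W/m^2


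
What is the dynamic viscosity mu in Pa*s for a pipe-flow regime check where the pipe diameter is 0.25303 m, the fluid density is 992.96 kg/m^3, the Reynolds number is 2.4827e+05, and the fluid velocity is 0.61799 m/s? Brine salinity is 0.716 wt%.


mu = rho * vel * D / Re
mu = 992.96 * 0.61799 * 0.25303 / 2.4827e+05
mu = 0.00062540 Pa*s


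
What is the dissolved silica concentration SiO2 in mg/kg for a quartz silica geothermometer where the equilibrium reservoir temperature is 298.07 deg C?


SiO2 = 10^(5.19 - 1309/(T_eq + 273.15))
SiO2 = 10^(5.19 - 1309/(298.07 + 273.15))
SiO2 = 791.43 mg/kg


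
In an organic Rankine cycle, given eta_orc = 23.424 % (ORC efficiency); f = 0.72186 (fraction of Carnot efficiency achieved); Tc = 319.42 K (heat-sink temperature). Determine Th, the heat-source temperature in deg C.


Th = Tc / (1 - (eta_orc/100)/f)
Th = 319.42 / (1 - (23.424/100)/0.72186)
Th = 472.8611 K
Convert to deg C: 472.8611 - 273.15 = 199.71 deg C
Th = 199.71 deg C


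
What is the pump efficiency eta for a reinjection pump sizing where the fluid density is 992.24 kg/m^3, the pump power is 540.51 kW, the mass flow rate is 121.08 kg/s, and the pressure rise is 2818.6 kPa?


eta = mdot * dP / (rho * P_pump)
eta = 121.08 * 2818.6 / (992.24 * 540.51)
eta = 0.63633


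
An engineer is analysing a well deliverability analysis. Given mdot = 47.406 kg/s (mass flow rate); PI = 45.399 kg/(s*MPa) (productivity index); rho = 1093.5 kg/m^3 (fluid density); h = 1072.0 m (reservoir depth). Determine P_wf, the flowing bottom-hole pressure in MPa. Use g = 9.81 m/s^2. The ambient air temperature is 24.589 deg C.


Step 1: P_i = rho*g*h/1e6 = 1093.5*9.81*1072.0/1e6 = 11.49960 MPa
Step 2: P_wf = P_i - mdot/PI = 11.49960 - 47.406/45.399 = 10.455 MPa
P_wf = 10.455 MPa


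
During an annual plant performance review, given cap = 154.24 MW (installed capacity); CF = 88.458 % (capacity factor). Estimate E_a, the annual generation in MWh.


E_a = CF / 100 * cap * 8760
E_a = 88.458 / 100 * 154.24 * 8760
E_a = 1.1952e+06 MWh


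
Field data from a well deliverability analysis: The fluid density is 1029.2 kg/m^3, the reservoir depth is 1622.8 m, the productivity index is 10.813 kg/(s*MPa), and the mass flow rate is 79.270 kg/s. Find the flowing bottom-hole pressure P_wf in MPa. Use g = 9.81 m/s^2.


Step 1: P_i = rho*g*h/1e6 = 1029.2*9.81*1622.8/1e6 = 16.38452 MPa
Step 2: P_wf = P_i - mdot/PI = 16.38452 - 79.27/10.813 = 9.0535 MPa
P_wf = 9.0535 MPa


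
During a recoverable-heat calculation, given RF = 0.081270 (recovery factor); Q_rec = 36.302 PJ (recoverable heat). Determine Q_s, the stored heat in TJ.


Q_s = Q_rec / RF
Q_s = 36.302 / 0.081270
Q_s = 446.6839 PJ
Convert: 446.6839 PJ * 1000.0 = 4.4668e+05 TJ
Q_s = 4.4668e+05 TJ


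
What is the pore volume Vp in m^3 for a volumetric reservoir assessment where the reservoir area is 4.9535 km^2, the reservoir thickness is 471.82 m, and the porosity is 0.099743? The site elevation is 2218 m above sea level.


Vp = A * 1e6 * hr * phi
Vp = 4.9535 * 1e6 * 471.82 * 0.099743
Vp = 2.3312e+08 m^3


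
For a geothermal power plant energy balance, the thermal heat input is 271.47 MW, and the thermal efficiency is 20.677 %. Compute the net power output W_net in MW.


W_net = eta / 100 * Q_in
W_net = 20.677 / 100 * 271.47
W_net = 56.132 MW


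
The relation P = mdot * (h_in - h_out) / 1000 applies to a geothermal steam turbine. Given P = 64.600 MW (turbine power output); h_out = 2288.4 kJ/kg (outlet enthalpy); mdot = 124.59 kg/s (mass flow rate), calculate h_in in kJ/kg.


h_in = h_out + P * 1000 / mdot
h_in = 2288.4 + 64.600 * 1000 / 124.59
h_in = 2806.9 kJ/kg


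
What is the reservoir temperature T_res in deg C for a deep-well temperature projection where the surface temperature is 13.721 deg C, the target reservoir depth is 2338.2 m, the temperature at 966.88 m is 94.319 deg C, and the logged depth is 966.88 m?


Step 1: grad = (T_d1 - T_surf)/d1 * 1000 = (94.319 - 13.721)/966.88 * 1000 = 83.35884 deg C/km
Step 2: T_res = T_surf + grad*d2/1000 = 13.721 + 83.35884*2338.2/1000 = 208.63 deg C
T_res = 208.63 deg C


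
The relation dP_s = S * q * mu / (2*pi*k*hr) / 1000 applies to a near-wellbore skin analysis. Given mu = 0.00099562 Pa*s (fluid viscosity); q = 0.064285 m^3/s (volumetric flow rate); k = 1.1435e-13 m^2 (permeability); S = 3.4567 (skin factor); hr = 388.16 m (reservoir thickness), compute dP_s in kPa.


dP_s = S * q * mu / (2*pi*k*hr) / 1000
dP_s = 3.4567 * 0.064285 * 0.00099562 / (2*pi*1.1435e-13*388.16) / 1000
dP_s = 793.30 kPa


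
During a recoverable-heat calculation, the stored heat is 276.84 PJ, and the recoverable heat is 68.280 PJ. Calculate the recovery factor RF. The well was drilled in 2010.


RF = Q_rec / Q_s
RF = 68.280 / 276.84
RF = 0.24664


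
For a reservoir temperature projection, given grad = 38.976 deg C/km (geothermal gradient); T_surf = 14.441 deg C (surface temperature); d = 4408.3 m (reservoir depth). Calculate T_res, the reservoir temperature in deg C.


T_res = T_surf + grad * d / 1000
T_res = 14.441 + 38.976 * 4408.3 / 1000
T_res = 186.26 deg C


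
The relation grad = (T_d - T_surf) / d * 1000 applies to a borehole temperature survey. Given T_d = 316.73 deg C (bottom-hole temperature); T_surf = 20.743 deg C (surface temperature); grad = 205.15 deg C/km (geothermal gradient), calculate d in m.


d = (T_d - T_surf) / grad * 1000
d = (316.73 - 20.743) / 205.15 * 1000
d = 1442.8 m


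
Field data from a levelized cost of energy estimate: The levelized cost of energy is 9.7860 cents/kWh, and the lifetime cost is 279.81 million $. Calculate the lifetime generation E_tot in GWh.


E_tot = C_tot / LCOE * 100
E_tot = 279.81 / 9.7860 * 100
E_tot = 2859.3 GWh


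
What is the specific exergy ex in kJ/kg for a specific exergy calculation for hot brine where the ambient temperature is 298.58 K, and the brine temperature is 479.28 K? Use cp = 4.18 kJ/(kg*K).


ex = cp * ((T_b - T_0) - T_0 * ln(T_b/T_0))
ex = 4.18 * ((479.28 - 298.58) - 298.58 * ln(479.28/298.58))
ex = 164.68 kJ/kg


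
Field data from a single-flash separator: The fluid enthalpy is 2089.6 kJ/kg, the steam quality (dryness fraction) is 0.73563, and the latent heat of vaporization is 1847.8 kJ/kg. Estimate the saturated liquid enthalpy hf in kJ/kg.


hf = h - x * hfg
hf = 2089.6 - 0.73563 * 1847.8
hf = 730.30 kJ/kg


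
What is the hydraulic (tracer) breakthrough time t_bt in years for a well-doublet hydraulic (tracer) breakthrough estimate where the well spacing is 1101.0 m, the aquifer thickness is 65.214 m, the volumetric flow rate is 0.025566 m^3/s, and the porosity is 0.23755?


t_bt = pi * hr * phi * L^2 / (3 * Qv) / (365.25*86400)
t_bt = pi * 65.214 * 0.23755 * 1101.0^2 / (3 * 0.025566) / (365.25*86400)
t_bt = 24.374 years


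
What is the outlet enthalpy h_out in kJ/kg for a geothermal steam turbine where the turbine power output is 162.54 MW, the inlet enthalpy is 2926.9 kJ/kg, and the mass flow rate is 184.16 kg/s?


h_out = h_in - P * 1000 / mdot
h_out = 2926.9 - 162.54 * 1000 / 184.16
h_out = 2044.3 kJ/kg


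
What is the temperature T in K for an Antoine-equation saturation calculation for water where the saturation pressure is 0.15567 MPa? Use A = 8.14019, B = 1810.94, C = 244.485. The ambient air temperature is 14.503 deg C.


T = B / (A - log10(P_sat * 760 / 0.101325)) - C
T = 1810.94 / (8.14019 - log10(0.15567 * 760 / 0.101325)) - 244.485
T = 112.4990 deg C
Convert to K: 112.4990 + 273.15 = 385.65 K
T = 385.65 K


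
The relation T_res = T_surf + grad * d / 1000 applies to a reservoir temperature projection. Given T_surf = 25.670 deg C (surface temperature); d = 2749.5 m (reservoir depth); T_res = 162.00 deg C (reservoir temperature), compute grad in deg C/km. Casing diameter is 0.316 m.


grad = (T_res - T_surf) / d * 1000
grad = (162.00 - 25.670) / 2749.5 * 1000
grad = 49.584 deg C/km


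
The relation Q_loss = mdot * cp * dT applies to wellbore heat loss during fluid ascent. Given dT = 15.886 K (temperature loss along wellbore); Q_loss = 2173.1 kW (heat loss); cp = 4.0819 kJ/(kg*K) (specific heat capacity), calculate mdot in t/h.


mdot = Q_loss / (cp * dT)
mdot = 2173.1 / (4.0819 * 15.886)
mdot = 33.51219 kg/s
Convert: 33.51219 kg/s * 3.6 = 120.64 t/h
mdot = 120.64 t/h


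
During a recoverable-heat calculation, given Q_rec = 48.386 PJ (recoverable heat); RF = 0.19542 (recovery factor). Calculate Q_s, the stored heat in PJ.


Q_s = Q_rec / RF
Q_s = 48.386 / 0.19542
Q_s = 247.60 PJ


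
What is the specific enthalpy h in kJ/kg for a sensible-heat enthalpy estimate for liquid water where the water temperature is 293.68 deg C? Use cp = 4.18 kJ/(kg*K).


h = cp * T
h = 4.18 * 293.68
h = 1227.6 kJ/kg


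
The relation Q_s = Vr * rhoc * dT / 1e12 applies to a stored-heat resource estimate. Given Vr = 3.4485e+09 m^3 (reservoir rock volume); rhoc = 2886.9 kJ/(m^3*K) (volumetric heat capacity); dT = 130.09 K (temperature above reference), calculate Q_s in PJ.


Q_s = Vr * rhoc * dT / 1e12
Q_s = 3.4485e+09 * 2886.9 * 130.09 / 1e12
Q_s = 1295.1 PJ


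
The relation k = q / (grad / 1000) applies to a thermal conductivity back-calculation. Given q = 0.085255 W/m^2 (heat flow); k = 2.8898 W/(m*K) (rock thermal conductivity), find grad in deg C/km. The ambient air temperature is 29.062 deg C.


grad = q / k * 1000
grad = 0.085255 / 2.8898 * 1000
grad = 29.502 deg C/km


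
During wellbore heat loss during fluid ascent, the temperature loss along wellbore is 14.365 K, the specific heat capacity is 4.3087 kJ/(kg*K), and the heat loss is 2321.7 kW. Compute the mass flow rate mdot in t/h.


mdot = Q_loss / (cp * dT)
mdot = 2321.7 / (4.3087 * 14.365)
mdot = 37.51062 kg/s
Convert: 37.51062 kg/s * 3.6 = 135.04 t/h
mdot = 135.04 t/h


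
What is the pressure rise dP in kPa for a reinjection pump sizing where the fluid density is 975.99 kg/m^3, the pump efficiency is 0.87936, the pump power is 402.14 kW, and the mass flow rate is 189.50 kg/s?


dP = P_pump * rho * eta / mdot
dP = 402.14 * 975.99 * 0.87936 / 189.50
dP = 1821.3 kPa


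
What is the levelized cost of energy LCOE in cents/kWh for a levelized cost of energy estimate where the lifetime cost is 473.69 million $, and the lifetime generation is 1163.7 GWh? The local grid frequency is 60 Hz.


LCOE = C_tot / E_tot * 100
LCOE = 473.69 / 1163.7 * 100
LCOE = 40.706 cents/kWh


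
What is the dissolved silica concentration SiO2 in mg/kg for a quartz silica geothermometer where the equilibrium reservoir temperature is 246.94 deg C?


SiO2 = 10^(5.19 - 1309/(T_eq + 273.15))
SiO2 = 10^(5.19 - 1309/(246.94 + 273.15))
SiO2 = 471.12 mg/kg


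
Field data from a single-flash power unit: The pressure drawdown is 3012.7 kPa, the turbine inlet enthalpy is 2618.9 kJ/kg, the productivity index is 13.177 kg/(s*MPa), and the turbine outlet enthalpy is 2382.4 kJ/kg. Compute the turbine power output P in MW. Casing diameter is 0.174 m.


Step 1: mdot = PI * dP / 1000 = 13.177 * 3012.7 / 1000 = 39.69835 kg/s
Step 2: P = mdot*(h_in - h_out)/1000 = 39.69835*(2618.9 - 2382.4)/1000 = 9.3887 MW
P = 9.3887 MW


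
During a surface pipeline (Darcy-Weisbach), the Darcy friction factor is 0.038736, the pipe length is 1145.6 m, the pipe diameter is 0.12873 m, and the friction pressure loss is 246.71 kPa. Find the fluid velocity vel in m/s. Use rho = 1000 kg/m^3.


vel = sqrt(dP*1000*2*D / (f*L*rho))
vel = sqrt(246.71*1000*2*0.12873 / (0.038736*1145.6*1000))
vel = 1.1964 m/s


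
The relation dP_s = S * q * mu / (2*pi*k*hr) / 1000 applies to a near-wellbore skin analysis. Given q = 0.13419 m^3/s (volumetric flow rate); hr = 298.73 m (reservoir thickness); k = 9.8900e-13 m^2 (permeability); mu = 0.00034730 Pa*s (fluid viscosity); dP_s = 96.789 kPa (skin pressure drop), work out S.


S = dP_s * 1000 * 2*pi*k*hr / (q*mu)
S = 96.789 * 1000 * 2*pi*9.8900e-13*298.73 / (0.13419*0.00034730)
S = 3.8553


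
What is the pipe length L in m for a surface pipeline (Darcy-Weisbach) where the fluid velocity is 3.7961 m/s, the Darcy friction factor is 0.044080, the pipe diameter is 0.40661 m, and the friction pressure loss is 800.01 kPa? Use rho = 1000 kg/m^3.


L = dP*1000*D / (f*rho*vel^2/2)
L = 800.01*1000*0.40661 / (0.044080*1000*3.7961^2/2)
L = 1024.2 m


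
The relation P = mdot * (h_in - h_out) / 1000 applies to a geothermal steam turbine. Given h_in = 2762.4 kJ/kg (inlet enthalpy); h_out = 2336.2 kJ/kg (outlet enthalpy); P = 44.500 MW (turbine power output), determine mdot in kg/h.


mdot = P * 1000 / (h_in - h_out)
mdot = 44.500 * 1000 / (2762.4 - 2336.2)
mdot = 104.4111 kg/s
Convert: 104.4111 kg/s * 3600.0 = 3.7588e+05 kg/h
mdot = 3.7588e+05 kg/h


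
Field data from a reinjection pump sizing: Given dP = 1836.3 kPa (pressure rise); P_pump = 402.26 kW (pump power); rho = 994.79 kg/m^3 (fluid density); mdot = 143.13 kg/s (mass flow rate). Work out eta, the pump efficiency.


eta = mdot * dP / (rho * P_pump)
eta = 143.13 * 1836.3 / (994.79 * 402.26)
eta = 0.65680


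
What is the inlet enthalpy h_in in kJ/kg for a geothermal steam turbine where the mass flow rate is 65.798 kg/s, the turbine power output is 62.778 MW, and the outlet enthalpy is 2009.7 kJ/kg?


h_in = h_out + P * 1000 / mdot
h_in = 2009.7 + 62.778 * 1000 / 65.798
h_in = 2963.8 kJ/kg


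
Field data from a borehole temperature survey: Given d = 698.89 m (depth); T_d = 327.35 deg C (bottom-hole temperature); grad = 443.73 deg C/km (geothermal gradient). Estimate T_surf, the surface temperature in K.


T_surf = T_d - grad * d / 1000
T_surf = 327.35 - 443.73 * 698.89 / 1000
T_surf = 17.23154 deg C
Convert to K: 17.23154 + 273.15 = 290.38 K
T_surf = 290.38 K


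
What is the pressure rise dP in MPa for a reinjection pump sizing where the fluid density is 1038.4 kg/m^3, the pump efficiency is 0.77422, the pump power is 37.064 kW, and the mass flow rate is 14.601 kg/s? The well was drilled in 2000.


dP = P_pump * rho * eta / mdot
dP = 37.064 * 1038.4 * 0.77422 / 14.601
dP = 2040.792 kPa
Convert: 2040.792 kPa * 0.001 = 2.0408 MPa
dP = 2.0408 MPa


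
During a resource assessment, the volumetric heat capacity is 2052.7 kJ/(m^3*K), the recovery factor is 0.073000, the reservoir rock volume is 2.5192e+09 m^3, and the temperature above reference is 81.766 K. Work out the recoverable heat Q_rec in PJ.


Step 1: Q_s = Vr*rhoc*dT/1e12 = 2.5192e+09*2052.7*81.766/1e12 = 422.8252 PJ
Step 2: Q_rec = Q_s * RF = 422.8252 * 0.073 = 30.866 PJ
Q_rec = 30.866 PJ


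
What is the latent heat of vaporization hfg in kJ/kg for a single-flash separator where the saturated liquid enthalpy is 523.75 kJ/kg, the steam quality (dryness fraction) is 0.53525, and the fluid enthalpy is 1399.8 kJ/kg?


hfg = (h - hf) / x
hfg = (1399.8 - 523.75) / 0.53525
hfg = 1636.7 kJ/kg


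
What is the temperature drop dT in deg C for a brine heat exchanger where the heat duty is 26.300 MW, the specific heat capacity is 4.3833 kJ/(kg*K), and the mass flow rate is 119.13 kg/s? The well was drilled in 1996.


dT = Q * 1000 / (mdot * cp)
dT = 26.300 * 1000 / (119.13 * 4.3833)
dT = 50.36553 K
Convert (temperature difference, 1 K = 1 deg C): 50.36553 K = 50.36553 deg C
dT = 50.366 deg C


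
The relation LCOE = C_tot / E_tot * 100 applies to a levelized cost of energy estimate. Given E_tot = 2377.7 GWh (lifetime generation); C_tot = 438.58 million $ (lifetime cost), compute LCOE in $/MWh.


LCOE = C_tot / E_tot * 100
LCOE = 438.58 / 2377.7 * 100
LCOE = 18.44556 cents/kWh
Convert: 18.44556 cents/kWh * 10.0 = 184.46 $/MWh
LCOE = 184.46 $/MWh


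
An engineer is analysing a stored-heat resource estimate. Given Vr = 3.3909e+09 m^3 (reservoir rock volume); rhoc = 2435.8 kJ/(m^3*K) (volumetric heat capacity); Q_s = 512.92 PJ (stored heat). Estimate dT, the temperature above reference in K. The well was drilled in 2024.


dT = Q_s * 1e12 / (Vr * rhoc)
dT = 512.92 * 1e12 / (3.3909e+09 * 2435.8)
dT = 62.100 K


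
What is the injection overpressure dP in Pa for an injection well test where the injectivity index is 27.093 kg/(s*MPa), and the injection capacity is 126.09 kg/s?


dP = mdot * 1000 / II
dP = 126.09 * 1000 / 27.093
dP = 4653.970 kPa
Convert: 4653.970 kPa * 1000.0 = 4.6540e+06 Pa
dP = 4.6540e+06 Pa


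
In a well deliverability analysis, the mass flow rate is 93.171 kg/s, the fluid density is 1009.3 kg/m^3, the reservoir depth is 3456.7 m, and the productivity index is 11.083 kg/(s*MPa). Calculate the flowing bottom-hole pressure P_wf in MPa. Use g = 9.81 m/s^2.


Step 1: P_i = rho*g*h/1e6 = 1009.3*9.81*3456.7/1e6 = 34.22559 MPa
Step 2: P_wf = P_i - mdot/PI = 34.22559 - 93.171/11.083 = 25.819 MPa
P_wf = 25.819 MPa


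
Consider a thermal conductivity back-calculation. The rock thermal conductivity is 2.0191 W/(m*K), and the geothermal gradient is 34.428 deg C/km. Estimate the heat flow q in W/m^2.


q = k * grad / 1000
q = 2.0191 * 34.428 / 1000
q = 0.069514 W/m^2


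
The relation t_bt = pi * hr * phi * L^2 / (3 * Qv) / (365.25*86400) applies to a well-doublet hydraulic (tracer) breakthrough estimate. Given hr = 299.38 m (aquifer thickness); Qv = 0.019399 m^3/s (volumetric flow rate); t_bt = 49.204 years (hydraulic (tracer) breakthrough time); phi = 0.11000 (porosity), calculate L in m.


L = sqrt(t_bt*365.25*86400*3*Qv / (pi*hr*phi))
L = sqrt(49.204*365.25*86400*3*0.019399 / (pi*299.38*0.11000))
L = 934.59 m


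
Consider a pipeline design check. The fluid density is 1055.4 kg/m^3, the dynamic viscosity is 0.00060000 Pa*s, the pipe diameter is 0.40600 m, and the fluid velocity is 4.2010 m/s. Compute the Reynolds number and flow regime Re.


Step 1: Re = rho*vel*D/mu = 1055.4*4.201*0.406/0.0006 = 3.0002e+06
Step 2: Re = 3.0002e+06 > 4000, so flow is turbulent.
Re = 3.0002e+06 (turbulent)


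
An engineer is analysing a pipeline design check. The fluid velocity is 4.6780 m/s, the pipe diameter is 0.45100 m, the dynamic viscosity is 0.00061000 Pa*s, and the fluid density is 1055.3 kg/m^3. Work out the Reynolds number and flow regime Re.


Step 1: Re = rho*vel*D/mu = 1055.3*4.678*0.451/0.00061 = 3.6499e+06
Step 2: Re = 3.6499e+06 > 4000, so flow is turbulent.
Re = 3.6499e+06 (turbulent)


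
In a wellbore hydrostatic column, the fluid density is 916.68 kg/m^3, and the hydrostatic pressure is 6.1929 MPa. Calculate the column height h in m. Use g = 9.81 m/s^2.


h = P * 1e6 / (g * rho)
h = 6.1929 * 1e6 / (9.81 * 916.68)
h = 688.66 m


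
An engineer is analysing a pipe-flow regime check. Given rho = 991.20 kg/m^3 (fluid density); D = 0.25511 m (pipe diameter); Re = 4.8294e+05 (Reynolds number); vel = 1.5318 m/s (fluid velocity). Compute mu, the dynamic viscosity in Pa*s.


mu = rho * vel * D / Re
mu = 991.20 * 1.5318 * 0.25511 / 4.8294e+05
mu = 0.00080204 Pa*s


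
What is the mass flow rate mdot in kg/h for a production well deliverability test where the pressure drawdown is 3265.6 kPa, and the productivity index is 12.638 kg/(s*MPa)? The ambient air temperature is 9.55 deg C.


mdot = PI * dP / 1000
mdot = 12.638 * 3265.6 / 1000
mdot = 41.27065 kg/s
Convert: 41.27065 kg/s * 3600.0 = 1.4857e+05 kg/h
mdot = 1.4857e+05 kg/h


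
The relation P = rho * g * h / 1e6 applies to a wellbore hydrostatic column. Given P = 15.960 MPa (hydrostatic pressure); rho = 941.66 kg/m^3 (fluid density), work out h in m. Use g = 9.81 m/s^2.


h = P * 1e6 / (g * rho)
h = 15.960 * 1e6 / (9.81 * 941.66)
h = 1727.7 m


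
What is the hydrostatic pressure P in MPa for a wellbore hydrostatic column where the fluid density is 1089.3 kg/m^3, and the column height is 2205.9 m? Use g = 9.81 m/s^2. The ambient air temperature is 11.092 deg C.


P = rho * g * h / 1e6
P = 1089.3 * 9.81 * 2205.9 / 1e6
P = 23.572 MPa


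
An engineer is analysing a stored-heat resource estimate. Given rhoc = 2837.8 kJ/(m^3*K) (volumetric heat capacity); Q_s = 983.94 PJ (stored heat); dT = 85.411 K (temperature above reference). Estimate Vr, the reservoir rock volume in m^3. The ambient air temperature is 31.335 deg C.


Vr = Q_s * 1e12 / (rhoc * dT)
Vr = 983.94 * 1e12 / (2837.8 * 85.411)
Vr = 4.0595e+09 m^3


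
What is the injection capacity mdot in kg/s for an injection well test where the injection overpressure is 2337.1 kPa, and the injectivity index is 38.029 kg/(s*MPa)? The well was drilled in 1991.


mdot = II * dP / 1000
mdot = 38.029 * 2337.1 / 1000
mdot = 88.878 kg/s


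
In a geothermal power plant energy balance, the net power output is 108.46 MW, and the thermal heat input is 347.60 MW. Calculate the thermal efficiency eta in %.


eta = W_net / Q_in * 100
eta = 108.46 / 347.60 * 100
eta = 31.203 %


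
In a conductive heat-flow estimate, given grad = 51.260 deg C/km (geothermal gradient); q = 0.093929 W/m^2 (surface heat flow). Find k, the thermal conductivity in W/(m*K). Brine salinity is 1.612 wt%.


k = q * 1000 / grad
k = 0.093929 * 1000 / 51.260
k = 1.8324 W/(m*K)


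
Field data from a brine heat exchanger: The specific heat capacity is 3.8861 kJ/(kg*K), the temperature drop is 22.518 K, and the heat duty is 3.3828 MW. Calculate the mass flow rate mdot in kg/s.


mdot = Q * 1000 / (cp * dT)
mdot = 3.3828 * 1000 / (3.8861 * 22.518)
mdot = 38.657 kg/s


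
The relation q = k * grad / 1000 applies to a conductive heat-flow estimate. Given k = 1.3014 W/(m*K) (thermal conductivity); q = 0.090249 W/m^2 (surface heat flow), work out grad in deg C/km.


grad = q * 1000 / k
grad = 0.090249 * 1000 / 1.3014
grad = 69.348 deg C/km


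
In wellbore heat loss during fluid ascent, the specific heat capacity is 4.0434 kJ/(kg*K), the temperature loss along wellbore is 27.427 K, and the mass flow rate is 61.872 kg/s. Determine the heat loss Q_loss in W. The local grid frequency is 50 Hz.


Q_loss = mdot * cp * dT
Q_loss = 61.872 * 4.0434 * 27.427
Q_loss = 6861.502 kW
Convert: 6861.502 kW * 1000.0 = 6.8615e+06 W
Q_loss = 6.8615e+06 W
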